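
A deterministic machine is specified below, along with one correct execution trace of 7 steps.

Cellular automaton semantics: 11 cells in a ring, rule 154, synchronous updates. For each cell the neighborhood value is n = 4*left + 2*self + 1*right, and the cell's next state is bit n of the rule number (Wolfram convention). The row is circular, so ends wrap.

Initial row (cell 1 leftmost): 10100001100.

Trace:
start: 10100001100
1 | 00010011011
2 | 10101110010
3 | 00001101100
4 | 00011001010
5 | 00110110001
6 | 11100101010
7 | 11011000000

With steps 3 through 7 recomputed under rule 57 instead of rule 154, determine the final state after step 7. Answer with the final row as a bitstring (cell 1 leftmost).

(re-executing steps 3..7 under rule 57; state before step 3: 10101110010)
3 | 01011001001
4 | 10110100100
5 | 01101010010
6 | 01010101001
7 | 10101010100

10101010100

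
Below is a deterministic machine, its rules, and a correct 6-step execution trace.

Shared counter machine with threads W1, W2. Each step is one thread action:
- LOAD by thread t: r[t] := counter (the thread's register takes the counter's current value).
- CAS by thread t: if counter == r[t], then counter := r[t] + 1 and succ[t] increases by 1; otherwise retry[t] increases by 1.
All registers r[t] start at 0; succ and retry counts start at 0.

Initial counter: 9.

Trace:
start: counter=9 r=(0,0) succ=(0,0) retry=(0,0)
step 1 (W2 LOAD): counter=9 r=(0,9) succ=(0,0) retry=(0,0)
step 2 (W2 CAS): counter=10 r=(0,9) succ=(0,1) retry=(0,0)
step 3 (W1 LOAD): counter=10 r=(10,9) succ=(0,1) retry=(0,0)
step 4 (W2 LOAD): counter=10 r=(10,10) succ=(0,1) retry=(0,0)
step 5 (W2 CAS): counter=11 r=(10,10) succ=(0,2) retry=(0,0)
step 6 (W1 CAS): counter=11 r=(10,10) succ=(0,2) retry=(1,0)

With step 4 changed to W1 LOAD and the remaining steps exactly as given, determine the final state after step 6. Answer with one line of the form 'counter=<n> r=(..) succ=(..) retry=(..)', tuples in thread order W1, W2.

counter=11 r=(10,9) succ=(1,1) retry=(0,1)

(re-executing from step 4 with the substitution; state before step 4: counter=10 r=(10,9) succ=(0,1) retry=(0,0))
step 4 (W1 LOAD): counter=10 r=(10,9) succ=(0,1) retry=(0,0)
step 5 (W2 CAS): counter=10 r=(10,9) succ=(0,1) retry=(0,1)
step 6 (W1 CAS): counter=11 r=(10,9) succ=(1,1) retry=(0,1)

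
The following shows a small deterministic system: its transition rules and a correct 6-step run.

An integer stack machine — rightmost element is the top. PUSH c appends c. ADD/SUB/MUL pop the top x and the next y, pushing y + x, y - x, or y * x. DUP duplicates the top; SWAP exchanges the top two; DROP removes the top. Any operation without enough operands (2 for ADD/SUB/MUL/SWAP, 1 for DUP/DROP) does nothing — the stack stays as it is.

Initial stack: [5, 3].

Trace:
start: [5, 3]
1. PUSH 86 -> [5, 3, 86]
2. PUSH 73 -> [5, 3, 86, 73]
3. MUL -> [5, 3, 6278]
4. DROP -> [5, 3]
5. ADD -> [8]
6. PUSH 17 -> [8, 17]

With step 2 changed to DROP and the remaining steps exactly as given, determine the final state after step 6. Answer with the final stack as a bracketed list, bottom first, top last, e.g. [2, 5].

[17]

(re-executing from step 2 with the substitution; state before step 2: [5, 3, 86])
2. DROP -> [5, 3]
3. MUL -> [15]
4. DROP -> []
5. ADD -> []
6. PUSH 17 -> [17]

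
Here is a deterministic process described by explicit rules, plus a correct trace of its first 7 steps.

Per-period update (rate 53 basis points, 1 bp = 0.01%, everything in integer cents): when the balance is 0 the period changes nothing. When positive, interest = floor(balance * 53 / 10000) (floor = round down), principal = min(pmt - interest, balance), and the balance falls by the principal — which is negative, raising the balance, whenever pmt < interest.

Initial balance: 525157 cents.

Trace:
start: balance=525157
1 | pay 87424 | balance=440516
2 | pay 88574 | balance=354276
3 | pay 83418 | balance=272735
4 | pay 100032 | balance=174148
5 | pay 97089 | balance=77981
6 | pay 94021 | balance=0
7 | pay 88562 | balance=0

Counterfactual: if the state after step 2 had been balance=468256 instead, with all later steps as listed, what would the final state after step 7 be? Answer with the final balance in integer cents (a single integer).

state after step 2 := balance=468256
3 | pay 83418 | balance=387319
4 | pay 100032 | balance=289339
5 | pay 97089 | balance=193783
6 | pay 94021 | balance=100789
7 | pay 88562 | balance=12761

12761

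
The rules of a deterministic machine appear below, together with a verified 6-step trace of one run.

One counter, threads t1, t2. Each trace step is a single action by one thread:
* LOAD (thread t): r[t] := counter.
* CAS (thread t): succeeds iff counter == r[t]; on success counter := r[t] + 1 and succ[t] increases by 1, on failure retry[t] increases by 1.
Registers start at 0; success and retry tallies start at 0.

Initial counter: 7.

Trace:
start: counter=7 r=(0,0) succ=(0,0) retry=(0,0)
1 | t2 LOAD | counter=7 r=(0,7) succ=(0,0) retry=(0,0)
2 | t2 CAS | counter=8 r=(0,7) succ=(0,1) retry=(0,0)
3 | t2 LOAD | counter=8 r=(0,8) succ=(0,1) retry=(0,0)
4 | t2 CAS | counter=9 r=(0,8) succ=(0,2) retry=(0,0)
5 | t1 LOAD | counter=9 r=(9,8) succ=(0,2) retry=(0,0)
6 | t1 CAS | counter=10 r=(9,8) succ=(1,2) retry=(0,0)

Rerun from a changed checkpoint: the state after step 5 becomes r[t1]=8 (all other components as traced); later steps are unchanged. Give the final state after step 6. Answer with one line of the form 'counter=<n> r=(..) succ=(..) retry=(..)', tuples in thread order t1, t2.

state after step 5 := counter=9 r=(8,8) succ=(0,2) retry=(0,0)
6 | t1 CAS | counter=9 r=(8,8) succ=(0,2) retry=(1,0)

counter=9 r=(8,8) succ=(0,2) retry=(1,0)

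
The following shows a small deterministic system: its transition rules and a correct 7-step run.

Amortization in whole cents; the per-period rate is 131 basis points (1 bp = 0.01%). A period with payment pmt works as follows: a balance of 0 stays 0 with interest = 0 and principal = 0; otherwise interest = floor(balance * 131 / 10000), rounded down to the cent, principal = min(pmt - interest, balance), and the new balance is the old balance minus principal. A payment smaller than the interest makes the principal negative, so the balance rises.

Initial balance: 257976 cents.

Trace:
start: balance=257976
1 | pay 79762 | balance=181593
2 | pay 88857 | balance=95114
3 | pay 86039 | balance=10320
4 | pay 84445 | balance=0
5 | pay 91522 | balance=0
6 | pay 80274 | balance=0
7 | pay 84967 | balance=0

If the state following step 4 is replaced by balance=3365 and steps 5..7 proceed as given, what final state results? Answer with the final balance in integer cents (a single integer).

0

state after step 4 := balance=3365
5 | pay 91522 | balance=0
6 | pay 80274 | balance=0
7 | pay 84967 | balance=0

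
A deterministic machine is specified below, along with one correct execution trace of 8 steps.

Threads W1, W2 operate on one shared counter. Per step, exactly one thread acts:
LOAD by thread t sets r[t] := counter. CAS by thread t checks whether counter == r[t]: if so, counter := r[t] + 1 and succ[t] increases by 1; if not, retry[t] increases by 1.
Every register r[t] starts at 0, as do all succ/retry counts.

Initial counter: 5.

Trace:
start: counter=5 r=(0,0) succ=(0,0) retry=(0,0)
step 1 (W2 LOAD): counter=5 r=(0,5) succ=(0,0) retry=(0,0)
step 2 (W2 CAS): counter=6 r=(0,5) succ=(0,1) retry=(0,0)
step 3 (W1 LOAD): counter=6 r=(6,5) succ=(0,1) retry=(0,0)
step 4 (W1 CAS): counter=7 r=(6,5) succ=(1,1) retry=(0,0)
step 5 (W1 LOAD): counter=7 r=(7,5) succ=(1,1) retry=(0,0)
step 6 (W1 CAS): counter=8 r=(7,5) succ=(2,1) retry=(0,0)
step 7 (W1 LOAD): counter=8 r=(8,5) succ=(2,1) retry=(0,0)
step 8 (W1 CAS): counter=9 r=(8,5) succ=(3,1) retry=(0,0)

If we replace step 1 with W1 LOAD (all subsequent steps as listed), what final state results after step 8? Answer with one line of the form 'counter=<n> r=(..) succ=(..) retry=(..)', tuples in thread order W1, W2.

(re-executing from step 1 with the substitution; state before step 1: counter=5 r=(0,0) succ=(0,0) retry=(0,0))
step 1 (W1 LOAD): counter=5 r=(5,0) succ=(0,0) retry=(0,0)
step 2 (W2 CAS): counter=5 r=(5,0) succ=(0,0) retry=(0,1)
step 3 (W1 LOAD): counter=5 r=(5,0) succ=(0,0) retry=(0,1)
step 4 (W1 CAS): counter=6 r=(5,0) succ=(1,0) retry=(0,1)
step 5 (W1 LOAD): counter=6 r=(6,0) succ=(1,0) retry=(0,1)
step 6 (W1 CAS): counter=7 r=(6,0) succ=(2,0) retry=(0,1)
step 7 (W1 LOAD): counter=7 r=(7,0) succ=(2,0) retry=(0,1)
step 8 (W1 CAS): counter=8 r=(7,0) succ=(3,0) retry=(0,1)

counter=8 r=(7,0) succ=(3,0) retry=(0,1)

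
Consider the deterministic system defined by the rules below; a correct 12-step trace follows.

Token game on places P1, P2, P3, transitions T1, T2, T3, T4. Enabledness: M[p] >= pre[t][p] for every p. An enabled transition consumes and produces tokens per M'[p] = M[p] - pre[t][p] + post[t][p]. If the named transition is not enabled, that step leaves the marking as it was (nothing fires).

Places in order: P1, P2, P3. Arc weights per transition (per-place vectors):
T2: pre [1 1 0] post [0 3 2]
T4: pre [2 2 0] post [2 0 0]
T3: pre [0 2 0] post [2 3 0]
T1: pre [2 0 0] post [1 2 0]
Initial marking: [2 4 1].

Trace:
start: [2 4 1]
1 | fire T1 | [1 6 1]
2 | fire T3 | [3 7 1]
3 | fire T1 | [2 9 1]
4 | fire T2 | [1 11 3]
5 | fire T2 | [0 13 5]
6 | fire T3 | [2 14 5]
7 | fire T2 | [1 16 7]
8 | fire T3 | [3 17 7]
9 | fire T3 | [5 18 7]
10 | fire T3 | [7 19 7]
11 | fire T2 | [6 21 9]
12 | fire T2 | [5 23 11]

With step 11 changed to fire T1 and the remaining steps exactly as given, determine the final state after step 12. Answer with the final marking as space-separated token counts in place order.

(re-executing from step 11 with the substitution; state before step 11: [7 19 7])
11 | fire T1 | [6 21 7]
12 | fire T2 | [5 23 9]

5 23 9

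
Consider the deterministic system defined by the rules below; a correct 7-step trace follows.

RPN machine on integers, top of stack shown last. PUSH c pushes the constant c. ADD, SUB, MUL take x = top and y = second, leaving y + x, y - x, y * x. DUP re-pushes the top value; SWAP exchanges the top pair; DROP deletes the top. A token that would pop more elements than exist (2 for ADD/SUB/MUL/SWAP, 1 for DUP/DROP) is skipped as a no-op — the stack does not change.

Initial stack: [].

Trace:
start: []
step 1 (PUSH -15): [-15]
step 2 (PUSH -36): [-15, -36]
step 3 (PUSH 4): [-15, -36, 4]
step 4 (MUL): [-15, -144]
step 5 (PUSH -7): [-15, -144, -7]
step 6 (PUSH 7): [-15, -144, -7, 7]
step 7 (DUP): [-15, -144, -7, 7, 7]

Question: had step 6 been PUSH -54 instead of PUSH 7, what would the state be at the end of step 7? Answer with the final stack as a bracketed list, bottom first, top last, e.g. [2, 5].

(re-executing from step 6 with the substitution; state before step 6: [-15, -144, -7])
step 6 (PUSH -54): [-15, -144, -7, -54]
step 7 (DUP): [-15, -144, -7, -54, -54]

[-15, -144, -7, -54, -54]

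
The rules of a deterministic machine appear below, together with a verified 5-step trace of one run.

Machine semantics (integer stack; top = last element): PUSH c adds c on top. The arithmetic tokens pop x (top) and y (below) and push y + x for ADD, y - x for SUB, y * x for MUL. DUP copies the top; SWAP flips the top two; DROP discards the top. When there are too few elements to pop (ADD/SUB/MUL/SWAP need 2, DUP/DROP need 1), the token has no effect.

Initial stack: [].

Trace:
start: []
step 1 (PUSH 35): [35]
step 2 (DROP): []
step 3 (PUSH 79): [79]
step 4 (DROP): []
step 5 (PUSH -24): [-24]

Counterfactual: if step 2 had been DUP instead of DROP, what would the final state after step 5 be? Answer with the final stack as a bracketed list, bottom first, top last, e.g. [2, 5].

[35, 35, -24]

(re-executing from step 2 with the substitution; state before step 2: [35])
step 2 (DUP): [35, 35]
step 3 (PUSH 79): [35, 35, 79]
step 4 (DROP): [35, 35]
step 5 (PUSH -24): [35, 35, -24]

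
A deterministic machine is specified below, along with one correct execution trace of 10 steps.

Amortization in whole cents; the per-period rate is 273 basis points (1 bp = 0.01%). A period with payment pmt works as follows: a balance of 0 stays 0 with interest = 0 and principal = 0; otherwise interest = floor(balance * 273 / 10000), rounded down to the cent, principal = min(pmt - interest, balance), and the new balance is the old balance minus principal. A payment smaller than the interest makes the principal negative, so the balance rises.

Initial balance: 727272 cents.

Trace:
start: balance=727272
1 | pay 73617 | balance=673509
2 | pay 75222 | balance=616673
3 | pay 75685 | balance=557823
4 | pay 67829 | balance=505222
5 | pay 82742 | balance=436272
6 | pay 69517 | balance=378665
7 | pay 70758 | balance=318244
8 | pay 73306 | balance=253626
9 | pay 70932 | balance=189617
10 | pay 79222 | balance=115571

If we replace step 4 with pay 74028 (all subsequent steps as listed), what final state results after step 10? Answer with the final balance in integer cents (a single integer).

108284

(re-executing from step 4 with the substitution; state before step 4: balance=557823)
4 | pay 74028 | balance=499023
5 | pay 82742 | balance=429904
6 | pay 69517 | balance=372123
7 | pay 70758 | balance=311523
8 | pay 73306 | balance=246721
9 | pay 70932 | balance=182524
10 | pay 79222 | balance=108284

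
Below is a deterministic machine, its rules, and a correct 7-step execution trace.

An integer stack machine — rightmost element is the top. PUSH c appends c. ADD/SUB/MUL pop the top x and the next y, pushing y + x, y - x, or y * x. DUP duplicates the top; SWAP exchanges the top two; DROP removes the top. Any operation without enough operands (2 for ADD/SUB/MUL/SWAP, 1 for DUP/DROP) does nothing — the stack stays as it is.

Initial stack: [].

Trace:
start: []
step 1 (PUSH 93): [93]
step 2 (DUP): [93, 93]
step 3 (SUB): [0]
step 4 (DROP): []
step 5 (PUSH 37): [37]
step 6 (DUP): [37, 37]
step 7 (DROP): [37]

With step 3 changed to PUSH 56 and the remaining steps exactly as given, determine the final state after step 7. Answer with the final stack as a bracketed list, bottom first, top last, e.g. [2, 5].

[93, 93, 37]

(re-executing from step 3 with the substitution; state before step 3: [93, 93])
step 3 (PUSH 56): [93, 93, 56]
step 4 (DROP): [93, 93]
step 5 (PUSH 37): [93, 93, 37]
step 6 (DUP): [93, 93, 37, 37]
step 7 (DROP): [93, 93, 37]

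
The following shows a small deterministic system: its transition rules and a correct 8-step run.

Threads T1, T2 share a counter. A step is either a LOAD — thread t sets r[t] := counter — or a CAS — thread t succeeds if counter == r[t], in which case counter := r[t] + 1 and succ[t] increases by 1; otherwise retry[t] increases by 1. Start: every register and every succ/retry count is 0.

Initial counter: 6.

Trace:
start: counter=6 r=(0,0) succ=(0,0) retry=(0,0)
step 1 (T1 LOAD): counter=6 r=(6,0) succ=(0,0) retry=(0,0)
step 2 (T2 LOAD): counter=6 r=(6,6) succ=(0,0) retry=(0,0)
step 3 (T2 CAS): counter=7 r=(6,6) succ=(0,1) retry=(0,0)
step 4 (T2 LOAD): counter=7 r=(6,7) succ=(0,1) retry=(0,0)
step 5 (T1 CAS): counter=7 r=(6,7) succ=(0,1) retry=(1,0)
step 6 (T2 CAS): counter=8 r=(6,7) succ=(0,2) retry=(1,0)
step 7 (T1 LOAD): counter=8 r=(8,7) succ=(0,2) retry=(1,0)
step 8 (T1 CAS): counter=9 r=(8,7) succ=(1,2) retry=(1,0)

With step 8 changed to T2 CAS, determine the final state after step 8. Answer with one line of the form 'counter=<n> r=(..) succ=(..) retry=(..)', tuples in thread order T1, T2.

counter=8 r=(8,7) succ=(0,2) retry=(1,1)

(re-executing from step 8 with the substitution; state before step 8: counter=8 r=(8,7) succ=(0,2) retry=(1,0))
step 8 (T2 CAS): counter=8 r=(8,7) succ=(0,2) retry=(1,1)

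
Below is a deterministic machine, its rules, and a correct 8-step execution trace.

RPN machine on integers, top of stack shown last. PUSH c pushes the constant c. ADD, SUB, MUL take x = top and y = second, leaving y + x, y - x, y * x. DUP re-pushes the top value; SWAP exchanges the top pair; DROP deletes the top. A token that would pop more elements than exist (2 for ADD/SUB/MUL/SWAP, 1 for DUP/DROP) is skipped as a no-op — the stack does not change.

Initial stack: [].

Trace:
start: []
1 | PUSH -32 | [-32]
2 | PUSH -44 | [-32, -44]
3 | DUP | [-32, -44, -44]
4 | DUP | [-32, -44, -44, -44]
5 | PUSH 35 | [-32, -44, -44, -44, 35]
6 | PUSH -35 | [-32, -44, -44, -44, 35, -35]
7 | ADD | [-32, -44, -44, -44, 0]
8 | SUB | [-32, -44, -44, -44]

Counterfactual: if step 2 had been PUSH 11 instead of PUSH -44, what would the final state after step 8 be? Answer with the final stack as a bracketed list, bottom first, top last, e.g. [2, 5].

[-32, 11, 11, 11]

(re-executing from step 2 with the substitution; state before step 2: [-32])
2 | PUSH 11 | [-32, 11]
3 | DUP | [-32, 11, 11]
4 | DUP | [-32, 11, 11, 11]
5 | PUSH 35 | [-32, 11, 11, 11, 35]
6 | PUSH -35 | [-32, 11, 11, 11, 35, -35]
7 | ADD | [-32, 11, 11, 11, 0]
8 | SUB | [-32, 11, 11, 11]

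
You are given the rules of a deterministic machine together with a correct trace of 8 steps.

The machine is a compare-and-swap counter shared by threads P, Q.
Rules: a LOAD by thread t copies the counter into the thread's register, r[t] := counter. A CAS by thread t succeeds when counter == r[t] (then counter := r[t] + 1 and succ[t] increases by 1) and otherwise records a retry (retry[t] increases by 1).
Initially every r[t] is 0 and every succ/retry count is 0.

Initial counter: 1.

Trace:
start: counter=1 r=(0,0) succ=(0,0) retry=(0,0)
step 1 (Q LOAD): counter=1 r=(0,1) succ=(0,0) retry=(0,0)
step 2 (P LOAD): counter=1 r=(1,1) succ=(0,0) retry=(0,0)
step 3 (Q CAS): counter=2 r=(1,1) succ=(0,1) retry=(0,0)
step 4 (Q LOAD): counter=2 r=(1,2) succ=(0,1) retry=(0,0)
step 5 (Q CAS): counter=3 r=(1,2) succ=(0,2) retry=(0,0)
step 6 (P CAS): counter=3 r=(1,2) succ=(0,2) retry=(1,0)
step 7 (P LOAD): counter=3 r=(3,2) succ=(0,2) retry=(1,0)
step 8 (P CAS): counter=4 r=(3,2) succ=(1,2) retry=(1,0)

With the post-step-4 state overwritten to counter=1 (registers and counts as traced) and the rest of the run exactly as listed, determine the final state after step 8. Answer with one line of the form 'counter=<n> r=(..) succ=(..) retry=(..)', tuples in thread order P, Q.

state after step 4 := counter=1 r=(1,2) succ=(0,1) retry=(0,0)
step 5 (Q CAS): counter=1 r=(1,2) succ=(0,1) retry=(0,1)
step 6 (P CAS): counter=2 r=(1,2) succ=(1,1) retry=(0,1)
step 7 (P LOAD): counter=2 r=(2,2) succ=(1,1) retry=(0,1)
step 8 (P CAS): counter=3 r=(2,2) succ=(2,1) retry=(0,1)

counter=3 r=(2,2) succ=(2,1) retry=(0,1)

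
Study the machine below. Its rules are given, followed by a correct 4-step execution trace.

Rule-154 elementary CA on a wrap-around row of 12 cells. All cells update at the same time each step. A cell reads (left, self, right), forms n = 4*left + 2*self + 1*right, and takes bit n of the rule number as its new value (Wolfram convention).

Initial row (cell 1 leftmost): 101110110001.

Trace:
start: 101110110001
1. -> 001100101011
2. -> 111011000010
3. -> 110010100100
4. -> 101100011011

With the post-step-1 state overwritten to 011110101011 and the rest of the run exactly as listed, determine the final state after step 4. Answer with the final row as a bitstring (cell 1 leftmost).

110001001001

state after step 1 := 011110101011
2. -> 011100000010
3. -> 111010000101
4. -> 110001001001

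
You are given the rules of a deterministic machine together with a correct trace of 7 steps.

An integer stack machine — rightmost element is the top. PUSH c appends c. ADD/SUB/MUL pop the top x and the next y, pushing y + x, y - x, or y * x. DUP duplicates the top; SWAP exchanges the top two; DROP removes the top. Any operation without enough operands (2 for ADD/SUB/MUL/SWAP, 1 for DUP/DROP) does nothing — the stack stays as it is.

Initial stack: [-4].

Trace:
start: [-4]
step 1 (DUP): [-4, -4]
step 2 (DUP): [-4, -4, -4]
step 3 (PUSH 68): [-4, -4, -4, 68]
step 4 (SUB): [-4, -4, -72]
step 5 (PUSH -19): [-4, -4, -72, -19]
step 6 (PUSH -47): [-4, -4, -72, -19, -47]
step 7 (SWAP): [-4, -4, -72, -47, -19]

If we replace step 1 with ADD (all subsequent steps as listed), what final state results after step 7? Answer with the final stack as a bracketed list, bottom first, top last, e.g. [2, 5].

[-4, -72, -47, -19]

(re-executing from step 1 with the substitution; state before step 1: [-4])
step 1 (ADD): [-4]
step 2 (DUP): [-4, -4]
step 3 (PUSH 68): [-4, -4, 68]
step 4 (SUB): [-4, -72]
step 5 (PUSH -19): [-4, -72, -19]
step 6 (PUSH -47): [-4, -72, -19, -47]
step 7 (SWAP): [-4, -72, -47, -19]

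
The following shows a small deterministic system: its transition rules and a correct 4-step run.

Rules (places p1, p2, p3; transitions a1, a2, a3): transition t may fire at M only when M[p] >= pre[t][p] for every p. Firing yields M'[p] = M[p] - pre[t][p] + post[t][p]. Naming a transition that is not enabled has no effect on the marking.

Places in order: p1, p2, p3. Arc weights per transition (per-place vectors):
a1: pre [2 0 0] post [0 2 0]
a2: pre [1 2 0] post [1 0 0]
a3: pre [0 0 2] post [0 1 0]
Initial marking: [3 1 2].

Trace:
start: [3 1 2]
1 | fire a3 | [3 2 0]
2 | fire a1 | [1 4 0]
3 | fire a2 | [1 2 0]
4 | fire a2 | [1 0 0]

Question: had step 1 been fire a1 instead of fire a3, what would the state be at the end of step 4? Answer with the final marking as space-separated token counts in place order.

1 1 2

(re-executing from step 1 with the substitution; state before step 1: [3 1 2])
1 | fire a1 | [1 3 2]
2 | fire a1 | [1 3 2]
3 | fire a2 | [1 1 2]
4 | fire a2 | [1 1 2]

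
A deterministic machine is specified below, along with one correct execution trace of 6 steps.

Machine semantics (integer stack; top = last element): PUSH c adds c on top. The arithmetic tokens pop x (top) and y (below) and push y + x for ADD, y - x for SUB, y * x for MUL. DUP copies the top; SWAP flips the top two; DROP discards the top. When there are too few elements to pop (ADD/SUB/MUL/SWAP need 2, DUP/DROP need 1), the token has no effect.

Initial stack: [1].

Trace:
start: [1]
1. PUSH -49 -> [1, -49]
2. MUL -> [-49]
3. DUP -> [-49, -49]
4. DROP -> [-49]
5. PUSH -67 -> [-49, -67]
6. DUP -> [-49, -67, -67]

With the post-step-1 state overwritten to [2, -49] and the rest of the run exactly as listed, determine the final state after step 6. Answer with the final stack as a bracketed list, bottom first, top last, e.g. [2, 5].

state after step 1 := [2, -49]
2. MUL -> [-98]
3. DUP -> [-98, -98]
4. DROP -> [-98]
5. PUSH -67 -> [-98, -67]
6. DUP -> [-98, -67, -67]

[-98, -67, -67]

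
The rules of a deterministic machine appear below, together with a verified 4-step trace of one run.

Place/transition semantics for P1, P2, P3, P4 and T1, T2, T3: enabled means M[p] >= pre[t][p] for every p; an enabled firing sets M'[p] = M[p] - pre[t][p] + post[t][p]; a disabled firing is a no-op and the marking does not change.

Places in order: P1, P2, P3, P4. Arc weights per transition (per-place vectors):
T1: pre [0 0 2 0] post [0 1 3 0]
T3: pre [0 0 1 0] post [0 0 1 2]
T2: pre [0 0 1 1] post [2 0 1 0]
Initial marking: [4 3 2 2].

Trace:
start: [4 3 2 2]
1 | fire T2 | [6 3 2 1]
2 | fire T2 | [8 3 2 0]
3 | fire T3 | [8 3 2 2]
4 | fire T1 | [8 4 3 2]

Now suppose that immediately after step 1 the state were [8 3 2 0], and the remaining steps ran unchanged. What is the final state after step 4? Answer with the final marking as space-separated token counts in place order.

8 4 3 2

state after step 1 := [8 3 2 0]
2 | fire T2 | [8 3 2 0]
3 | fire T3 | [8 3 2 2]
4 | fire T1 | [8 4 3 2]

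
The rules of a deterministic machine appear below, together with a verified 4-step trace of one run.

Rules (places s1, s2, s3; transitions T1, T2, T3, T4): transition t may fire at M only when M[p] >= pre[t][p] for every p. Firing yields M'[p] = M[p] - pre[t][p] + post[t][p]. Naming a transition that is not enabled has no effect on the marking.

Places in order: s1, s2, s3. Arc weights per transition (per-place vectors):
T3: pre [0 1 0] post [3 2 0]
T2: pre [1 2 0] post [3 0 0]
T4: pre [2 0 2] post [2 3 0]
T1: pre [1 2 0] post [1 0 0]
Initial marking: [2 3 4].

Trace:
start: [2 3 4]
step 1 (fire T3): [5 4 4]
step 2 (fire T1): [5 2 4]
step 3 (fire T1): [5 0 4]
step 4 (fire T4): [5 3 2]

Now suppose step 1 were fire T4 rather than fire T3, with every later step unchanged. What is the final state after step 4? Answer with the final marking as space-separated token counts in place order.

2 5 0

(re-executing from step 1 with the substitution; state before step 1: [2 3 4])
step 1 (fire T4): [2 6 2]
step 2 (fire T1): [2 4 2]
step 3 (fire T1): [2 2 2]
step 4 (fire T4): [2 5 0]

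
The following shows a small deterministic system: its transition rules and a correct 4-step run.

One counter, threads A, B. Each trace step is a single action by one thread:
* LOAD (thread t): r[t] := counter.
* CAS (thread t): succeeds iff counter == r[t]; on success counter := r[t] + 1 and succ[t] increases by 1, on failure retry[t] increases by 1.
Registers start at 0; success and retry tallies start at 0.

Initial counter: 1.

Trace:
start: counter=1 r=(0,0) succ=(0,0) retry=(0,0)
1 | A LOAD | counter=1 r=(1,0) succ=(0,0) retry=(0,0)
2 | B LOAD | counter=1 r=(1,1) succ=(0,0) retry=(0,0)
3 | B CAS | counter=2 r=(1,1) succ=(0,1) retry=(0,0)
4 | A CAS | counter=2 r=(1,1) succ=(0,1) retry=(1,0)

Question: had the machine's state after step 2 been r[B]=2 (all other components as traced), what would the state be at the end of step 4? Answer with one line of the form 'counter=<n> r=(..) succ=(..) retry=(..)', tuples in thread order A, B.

counter=2 r=(1,2) succ=(1,0) retry=(0,1)

state after step 2 := counter=1 r=(1,2) succ=(0,0) retry=(0,0)
3 | B CAS | counter=1 r=(1,2) succ=(0,0) retry=(0,1)
4 | A CAS | counter=2 r=(1,2) succ=(1,0) retry=(0,1)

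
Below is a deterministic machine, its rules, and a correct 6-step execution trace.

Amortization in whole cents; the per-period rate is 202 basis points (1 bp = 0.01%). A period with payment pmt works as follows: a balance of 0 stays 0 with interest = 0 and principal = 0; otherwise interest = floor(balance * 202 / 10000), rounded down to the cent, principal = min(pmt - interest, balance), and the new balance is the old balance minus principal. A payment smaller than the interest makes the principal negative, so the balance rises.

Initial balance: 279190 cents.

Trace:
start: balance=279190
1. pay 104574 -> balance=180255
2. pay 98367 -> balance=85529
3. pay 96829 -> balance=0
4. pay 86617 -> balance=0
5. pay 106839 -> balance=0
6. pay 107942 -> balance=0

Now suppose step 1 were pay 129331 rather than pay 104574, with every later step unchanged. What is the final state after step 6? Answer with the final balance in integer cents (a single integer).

(re-executing from step 1 with the substitution; state before step 1: balance=279190)
1. pay 129331 -> balance=155498
2. pay 98367 -> balance=60272
3. pay 96829 -> balance=0
4. pay 86617 -> balance=0
5. pay 106839 -> balance=0
6. pay 107942 -> balance=0

0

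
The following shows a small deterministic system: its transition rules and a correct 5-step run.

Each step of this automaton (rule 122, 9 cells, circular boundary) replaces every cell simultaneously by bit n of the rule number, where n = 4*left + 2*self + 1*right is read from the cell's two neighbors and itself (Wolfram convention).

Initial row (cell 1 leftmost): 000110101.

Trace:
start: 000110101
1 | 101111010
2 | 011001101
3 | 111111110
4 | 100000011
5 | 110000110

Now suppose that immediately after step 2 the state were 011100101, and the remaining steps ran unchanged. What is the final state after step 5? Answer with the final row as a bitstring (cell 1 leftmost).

000111111

state after step 2 := 011100101
3 | 110111010
4 | 111101101
5 | 000111111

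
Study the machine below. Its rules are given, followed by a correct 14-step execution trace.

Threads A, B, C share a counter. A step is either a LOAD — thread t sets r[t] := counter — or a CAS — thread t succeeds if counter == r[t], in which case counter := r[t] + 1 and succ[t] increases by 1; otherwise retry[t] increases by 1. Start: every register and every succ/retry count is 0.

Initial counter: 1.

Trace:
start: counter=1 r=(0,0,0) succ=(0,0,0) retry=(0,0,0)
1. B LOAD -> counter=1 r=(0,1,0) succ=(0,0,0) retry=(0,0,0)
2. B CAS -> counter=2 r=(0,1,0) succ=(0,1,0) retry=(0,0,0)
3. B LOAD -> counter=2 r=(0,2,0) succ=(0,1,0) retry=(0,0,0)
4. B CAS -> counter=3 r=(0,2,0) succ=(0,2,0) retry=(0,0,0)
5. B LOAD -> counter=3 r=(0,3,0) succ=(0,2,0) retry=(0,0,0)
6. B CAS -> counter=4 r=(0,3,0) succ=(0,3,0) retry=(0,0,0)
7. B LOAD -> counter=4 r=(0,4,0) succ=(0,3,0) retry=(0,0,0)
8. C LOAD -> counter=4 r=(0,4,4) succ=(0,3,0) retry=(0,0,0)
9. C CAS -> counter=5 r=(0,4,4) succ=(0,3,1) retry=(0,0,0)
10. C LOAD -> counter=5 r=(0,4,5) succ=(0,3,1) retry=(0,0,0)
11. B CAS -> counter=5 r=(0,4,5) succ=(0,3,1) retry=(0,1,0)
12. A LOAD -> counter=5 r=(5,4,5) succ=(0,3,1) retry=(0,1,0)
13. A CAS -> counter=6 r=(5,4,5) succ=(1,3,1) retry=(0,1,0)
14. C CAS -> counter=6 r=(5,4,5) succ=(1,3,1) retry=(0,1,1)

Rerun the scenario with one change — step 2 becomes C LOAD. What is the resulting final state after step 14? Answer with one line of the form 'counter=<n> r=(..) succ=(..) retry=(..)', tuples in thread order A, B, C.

(re-executing from step 2 with the substitution; state before step 2: counter=1 r=(0,1,0) succ=(0,0,0) retry=(0,0,0))
2. C LOAD -> counter=1 r=(0,1,1) succ=(0,0,0) retry=(0,0,0)
3. B LOAD -> counter=1 r=(0,1,1) succ=(0,0,0) retry=(0,0,0)
4. B CAS -> counter=2 r=(0,1,1) succ=(0,1,0) retry=(0,0,0)
5. B LOAD -> counter=2 r=(0,2,1) succ=(0,1,0) retry=(0,0,0)
6. B CAS -> counter=3 r=(0,2,1) succ=(0,2,0) retry=(0,0,0)
7. B LOAD -> counter=3 r=(0,3,1) succ=(0,2,0) retry=(0,0,0)
8. C LOAD -> counter=3 r=(0,3,3) succ=(0,2,0) retry=(0,0,0)
9. C CAS -> counter=4 r=(0,3,3) succ=(0,2,1) retry=(0,0,0)
10. C LOAD -> counter=4 r=(0,3,4) succ=(0,2,1) retry=(0,0,0)
11. B CAS -> counter=4 r=(0,3,4) succ=(0,2,1) retry=(0,1,0)
12. A LOAD -> counter=4 r=(4,3,4) succ=(0,2,1) retry=(0,1,0)
13. A CAS -> counter=5 r=(4,3,4) succ=(1,2,1) retry=(0,1,0)
14. C CAS -> counter=5 r=(4,3,4) succ=(1,2,1) retry=(0,1,1)

counter=5 r=(4,3,4) succ=(1,2,1) retry=(0,1,1)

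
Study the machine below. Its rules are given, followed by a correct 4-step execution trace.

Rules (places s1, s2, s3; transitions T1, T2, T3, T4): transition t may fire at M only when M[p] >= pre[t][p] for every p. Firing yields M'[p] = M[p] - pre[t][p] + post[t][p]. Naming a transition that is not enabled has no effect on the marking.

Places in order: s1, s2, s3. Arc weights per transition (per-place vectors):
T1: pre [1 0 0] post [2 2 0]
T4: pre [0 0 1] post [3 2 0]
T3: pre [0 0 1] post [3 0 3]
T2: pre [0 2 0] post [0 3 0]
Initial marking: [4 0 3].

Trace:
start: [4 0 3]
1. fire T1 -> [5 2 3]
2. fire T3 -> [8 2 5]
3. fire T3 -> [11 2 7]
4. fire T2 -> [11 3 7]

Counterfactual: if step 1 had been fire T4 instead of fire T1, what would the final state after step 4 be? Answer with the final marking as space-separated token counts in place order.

(re-executing from step 1 with the substitution; state before step 1: [4 0 3])
1. fire T4 -> [7 2 2]
2. fire T3 -> [10 2 4]
3. fire T3 -> [13 2 6]
4. fire T2 -> [13 3 6]

13 3 6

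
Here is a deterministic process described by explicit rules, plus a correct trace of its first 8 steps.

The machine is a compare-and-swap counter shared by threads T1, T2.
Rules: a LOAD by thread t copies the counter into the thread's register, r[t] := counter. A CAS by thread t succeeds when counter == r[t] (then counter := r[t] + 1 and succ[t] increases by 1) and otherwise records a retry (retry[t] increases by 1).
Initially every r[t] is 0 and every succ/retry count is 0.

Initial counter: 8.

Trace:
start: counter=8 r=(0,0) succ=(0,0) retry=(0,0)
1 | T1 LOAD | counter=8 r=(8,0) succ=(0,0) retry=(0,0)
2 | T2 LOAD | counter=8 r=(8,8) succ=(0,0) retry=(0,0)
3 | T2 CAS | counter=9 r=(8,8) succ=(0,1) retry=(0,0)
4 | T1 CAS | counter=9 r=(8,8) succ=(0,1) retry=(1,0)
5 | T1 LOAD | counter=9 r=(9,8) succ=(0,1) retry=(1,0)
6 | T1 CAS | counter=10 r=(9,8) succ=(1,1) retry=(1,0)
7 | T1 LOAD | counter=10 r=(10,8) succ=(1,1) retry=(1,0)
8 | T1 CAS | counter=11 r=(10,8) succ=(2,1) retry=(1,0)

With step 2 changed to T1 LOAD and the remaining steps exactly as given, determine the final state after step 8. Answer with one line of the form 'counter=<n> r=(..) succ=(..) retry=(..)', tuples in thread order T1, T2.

(re-executing from step 2 with the substitution; state before step 2: counter=8 r=(8,0) succ=(0,0) retry=(0,0))
2 | T1 LOAD | counter=8 r=(8,0) succ=(0,0) retry=(0,0)
3 | T2 CAS | counter=8 r=(8,0) succ=(0,0) retry=(0,1)
4 | T1 CAS | counter=9 r=(8,0) succ=(1,0) retry=(0,1)
5 | T1 LOAD | counter=9 r=(9,0) succ=(1,0) retry=(0,1)
6 | T1 CAS | counter=10 r=(9,0) succ=(2,0) retry=(0,1)
7 | T1 LOAD | counter=10 r=(10,0) succ=(2,0) retry=(0,1)
8 | T1 CAS | counter=11 r=(10,0) succ=(3,0) retry=(0,1)

counter=11 r=(10,0) succ=(3,0) retry=(0,1)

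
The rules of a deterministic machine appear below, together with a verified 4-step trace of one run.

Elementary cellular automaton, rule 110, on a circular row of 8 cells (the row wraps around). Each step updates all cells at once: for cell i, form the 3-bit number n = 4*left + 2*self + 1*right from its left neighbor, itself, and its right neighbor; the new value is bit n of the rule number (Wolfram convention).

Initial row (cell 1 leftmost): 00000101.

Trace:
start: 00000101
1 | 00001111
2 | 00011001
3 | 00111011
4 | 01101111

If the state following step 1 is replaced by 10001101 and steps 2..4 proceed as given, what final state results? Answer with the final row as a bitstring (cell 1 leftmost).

11110001

state after step 1 := 10001101
2 | 10011111
3 | 10110000
4 | 11110001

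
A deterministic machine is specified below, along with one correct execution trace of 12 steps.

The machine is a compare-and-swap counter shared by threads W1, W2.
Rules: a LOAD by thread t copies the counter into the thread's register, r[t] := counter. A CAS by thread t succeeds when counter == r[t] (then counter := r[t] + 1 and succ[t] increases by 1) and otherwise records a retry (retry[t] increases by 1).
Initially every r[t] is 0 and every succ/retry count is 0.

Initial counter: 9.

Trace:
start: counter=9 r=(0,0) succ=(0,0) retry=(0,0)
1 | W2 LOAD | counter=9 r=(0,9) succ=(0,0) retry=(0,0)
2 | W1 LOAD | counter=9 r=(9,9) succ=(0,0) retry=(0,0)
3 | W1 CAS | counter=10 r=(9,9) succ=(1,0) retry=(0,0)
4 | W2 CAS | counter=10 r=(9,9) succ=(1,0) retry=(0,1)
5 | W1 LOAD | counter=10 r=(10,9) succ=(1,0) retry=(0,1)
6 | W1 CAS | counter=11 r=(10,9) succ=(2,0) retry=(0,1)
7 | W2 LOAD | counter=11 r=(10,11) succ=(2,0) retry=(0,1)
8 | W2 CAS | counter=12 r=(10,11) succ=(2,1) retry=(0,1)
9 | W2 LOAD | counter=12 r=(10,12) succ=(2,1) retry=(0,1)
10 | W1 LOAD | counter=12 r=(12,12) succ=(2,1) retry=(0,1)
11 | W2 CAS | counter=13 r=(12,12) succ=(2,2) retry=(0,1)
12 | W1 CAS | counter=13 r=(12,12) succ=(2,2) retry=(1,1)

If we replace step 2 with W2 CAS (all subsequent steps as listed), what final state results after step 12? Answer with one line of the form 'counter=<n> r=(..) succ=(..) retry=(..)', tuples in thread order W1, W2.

(re-executing from step 2 with the substitution; state before step 2: counter=9 r=(0,9) succ=(0,0) retry=(0,0))
2 | W2 CAS | counter=10 r=(0,9) succ=(0,1) retry=(0,0)
3 | W1 CAS | counter=10 r=(0,9) succ=(0,1) retry=(1,0)
4 | W2 CAS | counter=10 r=(0,9) succ=(0,1) retry=(1,1)
5 | W1 LOAD | counter=10 r=(10,9) succ=(0,1) retry=(1,1)
6 | W1 CAS | counter=11 r=(10,9) succ=(1,1) retry=(1,1)
7 | W2 LOAD | counter=11 r=(10,11) succ=(1,1) retry=(1,1)
8 | W2 CAS | counter=12 r=(10,11) succ=(1,2) retry=(1,1)
9 | W2 LOAD | counter=12 r=(10,12) succ=(1,2) retry=(1,1)
10 | W1 LOAD | counter=12 r=(12,12) succ=(1,2) retry=(1,1)
11 | W2 CAS | counter=13 r=(12,12) succ=(1,3) retry=(1,1)
12 | W1 CAS | counter=13 r=(12,12) succ=(1,3) retry=(2,1)

counter=13 r=(12,12) succ=(1,3) retry=(2,1)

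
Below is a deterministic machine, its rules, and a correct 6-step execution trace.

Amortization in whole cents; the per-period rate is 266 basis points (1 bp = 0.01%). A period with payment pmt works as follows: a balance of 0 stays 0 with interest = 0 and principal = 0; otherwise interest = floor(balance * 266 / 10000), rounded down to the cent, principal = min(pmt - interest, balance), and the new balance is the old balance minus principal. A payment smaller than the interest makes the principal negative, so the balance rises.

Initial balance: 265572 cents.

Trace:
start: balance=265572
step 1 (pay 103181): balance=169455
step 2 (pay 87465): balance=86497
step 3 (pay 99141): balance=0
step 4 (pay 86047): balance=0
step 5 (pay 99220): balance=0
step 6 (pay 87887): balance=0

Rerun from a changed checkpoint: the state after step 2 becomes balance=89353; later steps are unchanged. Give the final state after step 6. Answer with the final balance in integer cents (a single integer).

0

state after step 2 := balance=89353
step 3 (pay 99141): balance=0
step 4 (pay 86047): balance=0
step 5 (pay 99220): balance=0
step 6 (pay 87887): balance=0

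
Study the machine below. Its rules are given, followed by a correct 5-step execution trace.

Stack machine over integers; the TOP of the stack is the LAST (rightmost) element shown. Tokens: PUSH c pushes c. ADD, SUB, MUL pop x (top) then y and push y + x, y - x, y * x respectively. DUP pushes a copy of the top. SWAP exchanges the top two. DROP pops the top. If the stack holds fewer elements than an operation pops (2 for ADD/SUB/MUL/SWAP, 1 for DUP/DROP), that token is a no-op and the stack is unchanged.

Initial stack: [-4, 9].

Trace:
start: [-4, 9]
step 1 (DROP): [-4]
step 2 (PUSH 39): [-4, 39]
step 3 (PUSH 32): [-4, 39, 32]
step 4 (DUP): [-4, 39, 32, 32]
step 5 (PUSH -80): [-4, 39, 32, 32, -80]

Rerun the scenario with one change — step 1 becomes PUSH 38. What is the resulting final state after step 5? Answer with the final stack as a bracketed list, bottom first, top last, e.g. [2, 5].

[-4, 9, 38, 39, 32, 32, -80]

(re-executing from step 1 with the substitution; state before step 1: [-4, 9])
step 1 (PUSH 38): [-4, 9, 38]
step 2 (PUSH 39): [-4, 9, 38, 39]
step 3 (PUSH 32): [-4, 9, 38, 39, 32]
step 4 (DUP): [-4, 9, 38, 39, 32, 32]
step 5 (PUSH -80): [-4, 9, 38, 39, 32, 32, -80]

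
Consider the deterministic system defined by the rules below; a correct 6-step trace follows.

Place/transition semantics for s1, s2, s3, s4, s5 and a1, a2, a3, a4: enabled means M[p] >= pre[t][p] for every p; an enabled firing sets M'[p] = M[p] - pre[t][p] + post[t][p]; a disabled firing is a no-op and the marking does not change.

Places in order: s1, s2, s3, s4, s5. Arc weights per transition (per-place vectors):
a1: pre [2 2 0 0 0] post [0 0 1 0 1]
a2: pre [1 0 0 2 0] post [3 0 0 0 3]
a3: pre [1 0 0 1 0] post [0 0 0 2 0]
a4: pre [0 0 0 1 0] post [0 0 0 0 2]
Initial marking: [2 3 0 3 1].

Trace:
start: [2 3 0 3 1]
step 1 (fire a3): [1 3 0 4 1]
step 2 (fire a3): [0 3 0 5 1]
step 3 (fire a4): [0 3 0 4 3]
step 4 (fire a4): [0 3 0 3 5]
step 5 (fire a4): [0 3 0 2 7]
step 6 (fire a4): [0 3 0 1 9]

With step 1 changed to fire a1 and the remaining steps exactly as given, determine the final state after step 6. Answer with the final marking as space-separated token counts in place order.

0 1 1 0 8

(re-executing from step 1 with the substitution; state before step 1: [2 3 0 3 1])
step 1 (fire a1): [0 1 1 3 2]
step 2 (fire a3): [0 1 1 3 2]
step 3 (fire a4): [0 1 1 2 4]
step 4 (fire a4): [0 1 1 1 6]
step 5 (fire a4): [0 1 1 0 8]
step 6 (fire a4): [0 1 1 0 8]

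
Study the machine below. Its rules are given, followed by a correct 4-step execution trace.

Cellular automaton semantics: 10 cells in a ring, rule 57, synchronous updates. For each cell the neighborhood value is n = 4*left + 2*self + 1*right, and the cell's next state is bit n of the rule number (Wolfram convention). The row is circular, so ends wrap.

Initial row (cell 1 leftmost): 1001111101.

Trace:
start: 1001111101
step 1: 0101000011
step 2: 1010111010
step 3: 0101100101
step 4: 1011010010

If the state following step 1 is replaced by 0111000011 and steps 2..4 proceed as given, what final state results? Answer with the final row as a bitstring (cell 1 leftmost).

state after step 1 := 0111000011
step 2: 1100111010
step 3: 1010100101
step 4: 0101010011

0101010011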